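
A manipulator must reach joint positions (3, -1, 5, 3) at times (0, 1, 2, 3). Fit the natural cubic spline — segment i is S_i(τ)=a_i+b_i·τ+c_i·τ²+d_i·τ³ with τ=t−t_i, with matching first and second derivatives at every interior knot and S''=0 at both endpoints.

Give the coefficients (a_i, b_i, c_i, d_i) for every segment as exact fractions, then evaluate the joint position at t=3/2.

Δ: Δ0=-4, Δ1=6, Δ2=-2
row 1: diag=4, rhs=60; c'=1/4, d'=15
row 2: denom=4−1·1/4=15/4; d'=(-48−1·15)/(15/4)=-84/5
back: M2=-84/5
back: M1=15−1/4·-84/5=96/5
M: M0=0, M1=96/5, M2=-84/5, M3=0
seg 0: a=3, c=M0/2=0, d=(M1−M0)/(6·1)=16/5, b=Δ0−h0·(2M0+M1)/6=-36/5
seg 1: a=-1, c=M1/2=48/5, d=(M2−M1)/(6·1)=-6, b=Δ1−h1·(2M1+M2)/6=12/5
seg 2: a=5, c=M2/2=-42/5, d=(M3−M2)/(6·1)=14/5, b=Δ2−h2·(2M2+M3)/6=18/5
t_q=3/2 → seg 1, τ=1/2; S=-1+12/5·τ+48/5·τ²+-6·τ³=37/20

  seg 0: a=3 b=-36/5 c=0 d=16/5
  seg 1: a=-1 b=12/5 c=48/5 d=-6
  seg 2: a=5 b=18/5 c=-42/5 d=14/5
S(3/2) = 37/20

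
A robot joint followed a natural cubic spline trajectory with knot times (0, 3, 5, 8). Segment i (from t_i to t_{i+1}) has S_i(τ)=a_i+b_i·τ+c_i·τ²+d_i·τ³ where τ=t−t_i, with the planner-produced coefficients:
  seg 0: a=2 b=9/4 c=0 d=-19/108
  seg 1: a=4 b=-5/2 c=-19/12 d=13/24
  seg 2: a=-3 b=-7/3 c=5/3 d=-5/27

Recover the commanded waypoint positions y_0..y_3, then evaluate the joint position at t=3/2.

y_0 = S_0(0) = a_0 = 2
y_1 = S_1(0) = a_1 = 4
y_2 = S_2(0) = a_2 = -3
y_3 = S_2(3) = 0
t_q=3/2 is in segment 0 (τ=3/2); S_0(τ)=153/32

y_0=2 y_1=4 y_2=-3 y_3=0
S(3/2) = 153/32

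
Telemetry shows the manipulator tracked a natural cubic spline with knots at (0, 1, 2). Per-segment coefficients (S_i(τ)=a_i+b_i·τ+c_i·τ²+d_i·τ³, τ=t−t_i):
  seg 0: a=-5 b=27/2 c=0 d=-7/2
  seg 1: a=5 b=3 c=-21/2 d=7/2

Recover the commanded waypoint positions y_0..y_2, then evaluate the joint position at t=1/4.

y_0 = S_0(0) = a_0 = -5
y_1 = S_1(0) = a_1 = 5
y_2 = S_1(1) = 1
t_q=1/4 is in segment 0 (τ=1/4); S_0(τ)=-215/128

y_0=-5 y_1=5 y_2=1
S(1/4) = -215/128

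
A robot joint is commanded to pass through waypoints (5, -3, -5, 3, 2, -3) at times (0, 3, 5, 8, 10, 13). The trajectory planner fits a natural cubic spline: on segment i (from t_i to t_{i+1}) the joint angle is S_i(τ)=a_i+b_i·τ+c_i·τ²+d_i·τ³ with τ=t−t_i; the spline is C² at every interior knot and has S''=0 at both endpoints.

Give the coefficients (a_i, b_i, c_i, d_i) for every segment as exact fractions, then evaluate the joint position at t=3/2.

  seg 0: a=5 b=-1327/462 c=0 d=95/4158
  seg 1: a=-3 b=-521/231 c=95/462 d=65/308
  seg 2: a=-5 b=254/231 c=340/231 d=-94/297
  seg 3: a=3 b=320/231 c=-106/77 d=401/1848
  seg 4: a=2 b=-701/462 c=-23/308 d=23/2772
S(3/2) = 947/1232

Δ: Δ0=-8/3, Δ1=-1, Δ2=8/3, Δ3=-1/2, Δ4=-5/3
row 1: diag=10, rhs=10; c'=1/5, d'=1
row 2: denom=10−2·1/5=48/5; d'=(22−2·1)/(48/5)=25/12
row 3: denom=10−3·5/16=145/16; d'=(-19−3·25/12)/(145/16)=-404/145
row 4: denom=10−2·32/145=1386/145; d'=(-7−2·-404/145)/(1386/145)=-23/154
back: M4=-23/154
back: M3=-404/145−32/145·-23/154=-212/77
back: M2=25/12−5/16·-212/77=680/231
back: M1=1−1/5·680/231=95/231
M: M0=0, M1=95/231, M2=680/231, M3=-212/77, M4=-23/154, M5=0
seg 0: a=5, c=M0/2=0, d=(M1−M0)/(6·3)=95/4158, b=Δ0−h0·(2M0+M1)/6=-1327/462
seg 1: a=-3, c=M1/2=95/462, d=(M2−M1)/(6·2)=65/308, b=Δ1−h1·(2M1+M2)/6=-521/231
seg 2: a=-5, c=M2/2=340/231, d=(M3−M2)/(6·3)=-94/297, b=Δ2−h2·(2M2+M3)/6=254/231
seg 3: a=3, c=M3/2=-106/77, d=(M4−M3)/(6·2)=401/1848, b=Δ3−h3·(2M3+M4)/6=320/231
seg 4: a=2, c=M4/2=-23/308, d=(M5−M4)/(6·3)=23/2772, b=Δ4−h4·(2M4+M5)/6=-701/462
t_q=3/2 → seg 0, τ=3/2; S=5+-1327/462·τ+0·τ²+95/4158·τ³=947/1232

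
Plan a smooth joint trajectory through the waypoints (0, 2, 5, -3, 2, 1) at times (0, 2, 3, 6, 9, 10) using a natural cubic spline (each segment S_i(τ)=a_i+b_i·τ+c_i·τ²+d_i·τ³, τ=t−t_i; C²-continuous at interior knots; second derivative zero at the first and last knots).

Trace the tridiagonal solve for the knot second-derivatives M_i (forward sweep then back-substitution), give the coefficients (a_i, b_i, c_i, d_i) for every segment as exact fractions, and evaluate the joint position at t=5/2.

Δ: Δ0=1, Δ1=3, Δ2=-8/3, Δ3=5/3, Δ4=-1
row 1: diag=6, rhs=12; c'=1/6, d'=2
row 2: denom=8−1·1/6=47/6; d'=(-34−1·2)/(47/6)=-216/47
row 3: denom=12−3·18/47=510/47; d'=(26−3·-216/47)/(510/47)=11/3
row 4: denom=8−3·47/170=1219/170; d'=(-16−3·11/3)/(1219/170)=-4590/1219
back: M4=-4590/1219
back: M3=11/3−47/170·-4590/1219=17216/3657
back: M2=-216/47−18/47·17216/3657=-7800/1219
back: M1=2−1/6·-7800/1219=3738/1219
M: M0=0, M1=3738/1219, M2=-7800/1219, M3=17216/3657, M4=-4590/1219, M5=0
seg 0: a=0, c=M0/2=0, d=(M1−M0)/(6·2)=623/2438, b=Δ0−h0·(2M0+M1)/6=-27/1219
seg 1: a=2, c=M1/2=1869/1219, d=(M2−M1)/(6·1)=-1923/1219, b=Δ1−h1·(2M1+M2)/6=3711/1219
seg 2: a=5, c=M2/2=-3900/1219, d=(M3−M2)/(6·3)=20308/32913, b=Δ2−h2·(2M2+M3)/6=1680/1219
seg 3: a=-3, c=M3/2=8608/3657, d=(M4−M3)/(6·3)=-15493/32913, b=Δ3−h3·(2M3+M4)/6=-1412/1219
seg 4: a=2, c=M4/2=-2295/1219, d=(M5−M4)/(6·1)=765/1219, b=Δ4−h4·(2M4+M5)/6=311/1219
t_q=5/2 → seg 1, τ=1/2; S=2+3711/1219·τ+1869/1219·τ²+-1923/1219·τ³=36163/9752

  seg 0: a=0 b=-27/1219 c=0 d=623/2438
  seg 1: a=2 b=3711/1219 c=1869/1219 d=-1923/1219
  seg 2: a=5 b=1680/1219 c=-3900/1219 d=20308/32913
  seg 3: a=-3 b=-1412/1219 c=8608/3657 d=-15493/32913
  seg 4: a=2 b=311/1219 c=-2295/1219 d=765/1219
S(5/2) = 36163/9752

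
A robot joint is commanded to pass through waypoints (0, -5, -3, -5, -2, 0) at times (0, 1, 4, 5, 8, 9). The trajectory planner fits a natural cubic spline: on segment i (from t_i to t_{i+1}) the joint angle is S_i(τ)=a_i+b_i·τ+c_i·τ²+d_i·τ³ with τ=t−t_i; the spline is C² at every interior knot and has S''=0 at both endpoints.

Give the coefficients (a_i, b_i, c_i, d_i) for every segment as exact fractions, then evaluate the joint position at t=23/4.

  seg 0: a=0 b=-17756/2961 c=0 d=2951/2961
  seg 1: a=-5 b=-8903/2961 c=2951/987 d=-15682/26649
  seg 2: a=-3 b=-2831/2961 c=-6829/2961 d=178/141
  seg 3: a=-5 b=-5275/2961 c=4385/2961 d=-4919/26649
  seg 4: a=-2 b=6278/2961 c=-178/987 d=178/2961
S(23/4) = -117513/21056

Δ: Δ0=-5, Δ1=2/3, Δ2=-2, Δ3=1, Δ4=2
row 1: diag=8, rhs=34; c'=3/8, d'=17/4
row 2: denom=8−3·3/8=55/8; d'=(-16−3·17/4)/(55/8)=-46/11
row 3: denom=8−1·8/55=432/55; d'=(18−1·-46/11)/(432/55)=305/108
row 4: denom=8−3·55/144=329/48; d'=(6−3·305/108)/(329/48)=-356/987
back: M4=-356/987
back: M3=305/108−55/144·-356/987=8770/2961
back: M2=-46/11−8/55·8770/2961=-13658/2961
back: M1=17/4−3/8·-13658/2961=5902/987
M: M0=0, M1=5902/987, M2=-13658/2961, M3=8770/2961, M4=-356/987, M5=0
seg 0: a=0, c=M0/2=0, d=(M1−M0)/(6·1)=2951/2961, b=Δ0−h0·(2M0+M1)/6=-17756/2961
seg 1: a=-5, c=M1/2=2951/987, d=(M2−M1)/(6·3)=-15682/26649, b=Δ1−h1·(2M1+M2)/6=-8903/2961
seg 2: a=-3, c=M2/2=-6829/2961, d=(M3−M2)/(6·1)=178/141, b=Δ2−h2·(2M2+M3)/6=-2831/2961
seg 3: a=-5, c=M3/2=4385/2961, d=(M4−M3)/(6·3)=-4919/26649, b=Δ3−h3·(2M3+M4)/6=-5275/2961
seg 4: a=-2, c=M4/2=-178/987, d=(M5−M4)/(6·1)=178/2961, b=Δ4−h4·(2M4+M5)/6=6278/2961
t_q=23/4 → seg 3, τ=3/4; S=-5+-5275/2961·τ+4385/2961·τ²+-4919/26649·τ³=-117513/21056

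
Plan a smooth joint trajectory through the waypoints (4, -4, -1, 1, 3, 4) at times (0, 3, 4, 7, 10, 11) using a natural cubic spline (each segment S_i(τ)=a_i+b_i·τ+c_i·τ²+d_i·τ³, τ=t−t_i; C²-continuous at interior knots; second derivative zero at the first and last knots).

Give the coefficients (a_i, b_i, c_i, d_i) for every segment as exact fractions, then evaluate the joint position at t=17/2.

Δ: Δ0=-8/3, Δ1=3, Δ2=2/3, Δ3=2/3, Δ4=1
row 1: diag=8, rhs=34; c'=1/8, d'=17/4
row 2: denom=8−1·1/8=63/8; d'=(-14−1·17/4)/(63/8)=-146/63
row 3: denom=12−3·8/21=76/7; d'=(0−3·-146/63)/(76/7)=73/114
row 4: denom=8−3·21/76=545/76; d'=(2−3·73/114)/(545/76)=6/545
back: M4=6/545
back: M3=73/114−21/76·6/545=1042/1635
back: M2=-146/63−8/21·1042/1635=-4186/1635
back: M1=17/4−1/8·-4186/1635=7472/1635
M: M0=0, M1=7472/1635, M2=-4186/1635, M3=1042/1635, M4=6/545, M5=0
seg 0: a=4, c=M0/2=0, d=(M1−M0)/(6·3)=3736/14715, b=Δ0−h0·(2M0+M1)/6=-8096/1635
seg 1: a=-4, c=M1/2=3736/1635, d=(M2−M1)/(6·1)=-1943/1635, b=Δ1−h1·(2M1+M2)/6=3112/1635
seg 2: a=-1, c=M2/2=-2093/1635, d=(M3−M2)/(6·3)=2614/14715, b=Δ2−h2·(2M2+M3)/6=317/109
seg 3: a=1, c=M3/2=521/1635, d=(M4−M3)/(6·3)=-512/14715, b=Δ3−h3·(2M3+M4)/6=13/545
seg 4: a=3, c=M4/2=3/545, d=(M5−M4)/(6·1)=-1/545, b=Δ4−h4·(2M4+M5)/6=543/545
t_q=17/2 → seg 3, τ=3/2; S=1+13/545·τ+521/1635·τ²+-512/14715·τ³=713/436

  seg 0: a=4 b=-8096/1635 c=0 d=3736/14715
  seg 1: a=-4 b=3112/1635 c=3736/1635 d=-1943/1635
  seg 2: a=-1 b=317/109 c=-2093/1635 d=2614/14715
  seg 3: a=1 b=13/545 c=521/1635 d=-512/14715
  seg 4: a=3 b=543/545 c=3/545 d=-1/545
S(17/2) = 713/436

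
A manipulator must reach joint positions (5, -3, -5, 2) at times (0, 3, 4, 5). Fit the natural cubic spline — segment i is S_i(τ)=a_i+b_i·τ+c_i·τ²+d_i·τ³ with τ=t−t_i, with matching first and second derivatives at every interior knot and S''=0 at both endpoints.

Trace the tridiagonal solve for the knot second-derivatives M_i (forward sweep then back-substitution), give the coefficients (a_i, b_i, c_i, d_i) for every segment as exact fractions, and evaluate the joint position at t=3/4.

  seg 0: a=5 b=-191/93 c=0 d=-19/279
  seg 1: a=-3 b=-362/93 c=-19/31 d=233/93
  seg 2: a=-5 b=223/93 c=214/31 d=-214/93
S(3/4) = 6807/1984

Δ: Δ0=-8/3, Δ1=-2, Δ2=7
row 1: diag=8, rhs=4; c'=1/8, d'=1/2
row 2: denom=4−1·1/8=31/8; d'=(54−1·1/2)/(31/8)=428/31
back: M2=428/31
back: M1=1/2−1/8·428/31=-38/31
M: M0=0, M1=-38/31, M2=428/31, M3=0
seg 0: a=5, c=M0/2=0, d=(M1−M0)/(6·3)=-19/279, b=Δ0−h0·(2M0+M1)/6=-191/93
seg 1: a=-3, c=M1/2=-19/31, d=(M2−M1)/(6·1)=233/93, b=Δ1−h1·(2M1+M2)/6=-362/93
seg 2: a=-5, c=M2/2=214/31, d=(M3−M2)/(6·1)=-214/93, b=Δ2−h2·(2M2+M3)/6=223/93
t_q=3/4 → seg 0, τ=3/4; S=5+-191/93·τ+0·τ²+-19/279·τ³=6807/1984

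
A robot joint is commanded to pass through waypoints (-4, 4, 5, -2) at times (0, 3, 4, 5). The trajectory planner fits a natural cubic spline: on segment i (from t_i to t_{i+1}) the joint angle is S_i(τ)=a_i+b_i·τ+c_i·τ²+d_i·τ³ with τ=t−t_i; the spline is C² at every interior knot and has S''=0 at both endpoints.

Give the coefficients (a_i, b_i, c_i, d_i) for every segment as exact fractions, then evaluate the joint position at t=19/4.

Δ: Δ0=8/3, Δ1=1, Δ2=-7
row 1: diag=8, rhs=-10; c'=1/8, d'=-5/4
row 2: denom=4−1·1/8=31/8; d'=(-48−1·-5/4)/(31/8)=-374/31
back: M2=-374/31
back: M1=-5/4−1/8·-374/31=8/31
M: M0=0, M1=8/31, M2=-374/31, M3=0
seg 0: a=-4, c=M0/2=0, d=(M1−M0)/(6·3)=4/279, b=Δ0−h0·(2M0+M1)/6=236/93
seg 1: a=4, c=M1/2=4/31, d=(M2−M1)/(6·1)=-191/93, b=Δ1−h1·(2M1+M2)/6=272/93
seg 2: a=5, c=M2/2=-187/31, d=(M3−M2)/(6·1)=187/93, b=Δ2−h2·(2M2+M3)/6=-277/93
t_q=19/4 → seg 2, τ=3/4; S=5+-277/93·τ+-187/31·τ²+187/93·τ³=439/1984

  seg 0: a=-4 b=236/93 c=0 d=4/279
  seg 1: a=4 b=272/93 c=4/31 d=-191/93
  seg 2: a=5 b=-277/93 c=-187/31 d=187/93
S(19/4) = 439/1984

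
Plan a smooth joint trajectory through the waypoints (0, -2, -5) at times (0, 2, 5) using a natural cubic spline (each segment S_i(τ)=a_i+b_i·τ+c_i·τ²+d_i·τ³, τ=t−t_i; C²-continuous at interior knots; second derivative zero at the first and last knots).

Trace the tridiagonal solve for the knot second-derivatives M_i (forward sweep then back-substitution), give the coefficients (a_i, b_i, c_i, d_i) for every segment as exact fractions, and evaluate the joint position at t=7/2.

Δ: Δ0=-1, Δ1=-1
row 1: diag=10, rhs=0; c'=3/10, d'=0
back: M1=0
M: M0=0, M1=0, M2=0
seg 0: a=0, c=M0/2=0, d=(M1−M0)/(6·2)=0, b=Δ0−h0·(2M0+M1)/6=-1
seg 1: a=-2, c=M1/2=0, d=(M2−M1)/(6·3)=0, b=Δ1−h1·(2M1+M2)/6=-1
t_q=7/2 → seg 1, τ=3/2; S=-2+-1·τ+0·τ²+0·τ³=-7/2

  seg 0: a=0 b=-1 c=0 d=0
  seg 1: a=-2 b=-1 c=0 d=0
S(7/2) = -7/2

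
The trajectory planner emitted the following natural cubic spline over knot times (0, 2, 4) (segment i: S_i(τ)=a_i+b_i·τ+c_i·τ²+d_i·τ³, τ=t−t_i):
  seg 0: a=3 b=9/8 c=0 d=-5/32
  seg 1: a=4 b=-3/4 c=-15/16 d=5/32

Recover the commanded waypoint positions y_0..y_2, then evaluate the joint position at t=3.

y_0=3 y_1=4 y_2=0
S(3) = 79/32

y_0 = S_0(0) = a_0 = 3
y_1 = S_1(0) = a_1 = 4
y_2 = S_1(2) = 0
t_q=3 is in segment 1 (τ=1); S_1(τ)=79/32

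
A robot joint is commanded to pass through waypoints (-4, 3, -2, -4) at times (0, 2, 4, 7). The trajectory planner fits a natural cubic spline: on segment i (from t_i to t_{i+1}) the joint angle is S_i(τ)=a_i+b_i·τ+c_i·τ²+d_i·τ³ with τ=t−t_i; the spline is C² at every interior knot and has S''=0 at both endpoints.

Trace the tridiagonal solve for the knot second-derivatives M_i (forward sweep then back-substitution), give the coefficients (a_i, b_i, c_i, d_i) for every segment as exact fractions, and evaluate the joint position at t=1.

Δ: Δ0=7/2, Δ1=-5/2, Δ2=-2/3
row 1: diag=8, rhs=-36; c'=1/4, d'=-9/2
row 2: denom=10−2·1/4=19/2; d'=(11−2·-9/2)/(19/2)=40/19
back: M2=40/19
back: M1=-9/2−1/4·40/19=-191/38
M: M0=0, M1=-191/38, M2=40/19, M3=0
seg 0: a=-4, c=M0/2=0, d=(M1−M0)/(6·2)=-191/456, b=Δ0−h0·(2M0+M1)/6=295/57
seg 1: a=3, c=M1/2=-191/76, d=(M2−M1)/(6·2)=271/456, b=Δ1−h1·(2M1+M2)/6=17/114
seg 2: a=-2, c=M2/2=20/19, d=(M3−M2)/(6·3)=-20/171, b=Δ2−h2·(2M2+M3)/6=-158/57
t_q=1 → seg 0, τ=1; S=-4+295/57·τ+0·τ²+-191/456·τ³=115/152

  seg 0: a=-4 b=295/57 c=0 d=-191/456
  seg 1: a=3 b=17/114 c=-191/76 d=271/456
  seg 2: a=-2 b=-158/57 c=20/19 d=-20/171
S(1) = 115/152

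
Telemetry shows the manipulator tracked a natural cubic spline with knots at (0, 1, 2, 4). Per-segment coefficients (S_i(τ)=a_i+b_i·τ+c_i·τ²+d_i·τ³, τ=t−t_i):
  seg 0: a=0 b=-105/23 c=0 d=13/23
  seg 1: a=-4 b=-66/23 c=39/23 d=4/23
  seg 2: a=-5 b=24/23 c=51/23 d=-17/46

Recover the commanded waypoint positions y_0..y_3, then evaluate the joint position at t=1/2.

y_0 = S_0(0) = a_0 = 0
y_1 = S_1(0) = a_1 = -4
y_2 = S_2(0) = a_2 = -5
y_3 = S_2(2) = 3
t_q=1/2 is in segment 0 (τ=1/2); S_0(τ)=-407/184

y_0=0 y_1=-4 y_2=-5 y_3=3
S(1/2) = -407/184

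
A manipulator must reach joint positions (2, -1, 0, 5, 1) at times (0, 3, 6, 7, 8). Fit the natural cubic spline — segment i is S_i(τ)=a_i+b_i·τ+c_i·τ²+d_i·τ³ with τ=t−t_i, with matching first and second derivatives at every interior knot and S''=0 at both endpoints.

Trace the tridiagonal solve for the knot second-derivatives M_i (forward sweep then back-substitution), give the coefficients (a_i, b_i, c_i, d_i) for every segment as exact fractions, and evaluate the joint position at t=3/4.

Δ: Δ0=-1, Δ1=1/3, Δ2=5, Δ3=-4
row 1: diag=12, rhs=8; c'=1/4, d'=2/3
row 2: denom=8−3·1/4=29/4; d'=(28−3·2/3)/(29/4)=104/29
row 3: denom=4−1·4/29=112/29; d'=(-54−1·104/29)/(112/29)=-835/56
back: M3=-835/56
back: M2=104/29−4/29·-835/56=79/14
back: M1=2/3−1/4·79/14=-125/168
M: M0=0, M1=-125/168, M2=79/14, M3=-835/56, M4=0
seg 0: a=2, c=M0/2=0, d=(M1−M0)/(6·3)=-125/3024, b=Δ0−h0·(2M0+M1)/6=-211/336
seg 1: a=-1, c=M1/2=-125/336, d=(M2−M1)/(6·3)=1073/3024, b=Δ1−h1·(2M1+M2)/6=-293/168
seg 2: a=0, c=M2/2=79/28, d=(M3−M2)/(6·1)=-1151/336, b=Δ2−h2·(2M2+M3)/6=269/48
seg 3: a=5, c=M3/2=-835/112, d=(M4−M3)/(6·1)=835/336, b=Δ3−h3·(2M3+M4)/6=163/168
t_q=3/4 → seg 0, τ=3/4; S=2+-211/336·τ+0·τ²+-125/3024·τ³=10835/7168

  seg 0: a=2 b=-211/336 c=0 d=-125/3024
  seg 1: a=-1 b=-293/168 c=-125/336 d=1073/3024
  seg 2: a=0 b=269/48 c=79/28 d=-1151/336
  seg 3: a=5 b=163/168 c=-835/112 d=835/336
S(3/4) = 10835/7168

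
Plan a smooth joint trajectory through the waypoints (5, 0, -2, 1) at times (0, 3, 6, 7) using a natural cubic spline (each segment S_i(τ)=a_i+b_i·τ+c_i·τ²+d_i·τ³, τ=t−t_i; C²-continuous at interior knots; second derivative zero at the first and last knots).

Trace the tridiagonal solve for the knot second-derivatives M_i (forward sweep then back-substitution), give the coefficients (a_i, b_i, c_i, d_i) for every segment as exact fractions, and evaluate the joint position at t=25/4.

  seg 0: a=5 b=-136/87 c=0 d=-1/87
  seg 1: a=0 b=-163/87 c=-3/29 d=44/261
  seg 2: a=-2 b=179/87 c=41/29 d=-41/87
S(25/4) = -2607/1856

Δ: Δ0=-5/3, Δ1=-2/3, Δ2=3
row 1: diag=12, rhs=6; c'=1/4, d'=1/2
row 2: denom=8−3·1/4=29/4; d'=(22−3·1/2)/(29/4)=82/29
back: M2=82/29
back: M1=1/2−1/4·82/29=-6/29
M: M0=0, M1=-6/29, M2=82/29, M3=0
seg 0: a=5, c=M0/2=0, d=(M1−M0)/(6·3)=-1/87, b=Δ0−h0·(2M0+M1)/6=-136/87
seg 1: a=0, c=M1/2=-3/29, d=(M2−M1)/(6·3)=44/261, b=Δ1−h1·(2M1+M2)/6=-163/87
seg 2: a=-2, c=M2/2=41/29, d=(M3−M2)/(6·1)=-41/87, b=Δ2−h2·(2M2+M3)/6=179/87
t_q=25/4 → seg 2, τ=1/4; S=-2+179/87·τ+41/29·τ²+-41/87·τ³=-2607/1856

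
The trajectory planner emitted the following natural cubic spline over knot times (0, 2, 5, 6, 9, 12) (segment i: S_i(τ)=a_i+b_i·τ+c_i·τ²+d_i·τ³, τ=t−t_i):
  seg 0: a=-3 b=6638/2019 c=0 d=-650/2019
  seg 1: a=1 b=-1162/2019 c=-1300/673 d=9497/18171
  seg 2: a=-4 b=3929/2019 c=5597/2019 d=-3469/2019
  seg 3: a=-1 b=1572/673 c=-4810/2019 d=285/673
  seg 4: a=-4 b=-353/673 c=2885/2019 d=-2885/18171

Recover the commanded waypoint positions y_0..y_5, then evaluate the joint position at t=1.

y_0=-3 y_1=1 y_2=-4 y_3=-1 y_4=-4 y_5=3
S(1) = -23/673

y_0 = S_0(0) = a_0 = -3
y_1 = S_1(0) = a_1 = 1
y_2 = S_2(0) = a_2 = -4
y_3 = S_3(0) = a_3 = -1
y_4 = S_4(0) = a_4 = -4
y_5 = S_4(3) = 3
t_q=1 is in segment 0 (τ=1); S_0(τ)=-23/673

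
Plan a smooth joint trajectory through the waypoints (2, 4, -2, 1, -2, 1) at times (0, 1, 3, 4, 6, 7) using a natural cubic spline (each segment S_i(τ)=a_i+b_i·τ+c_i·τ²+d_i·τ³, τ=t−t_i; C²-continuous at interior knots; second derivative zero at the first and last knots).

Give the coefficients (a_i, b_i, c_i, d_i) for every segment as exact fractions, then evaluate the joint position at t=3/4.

  seg 0: a=2 b=1681/494 c=0 d=-693/494
  seg 1: a=4 b=-199/247 c=-2079/494 d=1537/988
  seg 2: a=-2 b=254/247 c=1266/247 d=-41/13
  seg 3: a=1 b=449/247 c=-1071/247 d=2645/1976
  seg 4: a=-2 b=265/494 c=3651/988 d=-1217/988
S(3/4) = 125209/31616

Δ: Δ0=2, Δ1=-3, Δ2=3, Δ3=-3/2, Δ4=3
row 1: diag=6, rhs=-30; c'=1/3, d'=-5
row 2: denom=6−2·1/3=16/3; d'=(36−2·-5)/(16/3)=69/8
row 3: denom=6−1·3/16=93/16; d'=(-27−1·69/8)/(93/16)=-190/31
row 4: denom=6−2·32/93=494/93; d'=(27−2·-190/31)/(494/93)=3651/494
back: M4=3651/494
back: M3=-190/31−32/93·3651/494=-2142/247
back: M2=69/8−3/16·-2142/247=2532/247
back: M1=-5−1/3·2532/247=-2079/247
M: M0=0, M1=-2079/247, M2=2532/247, M3=-2142/247, M4=3651/494, M5=0
seg 0: a=2, c=M0/2=0, d=(M1−M0)/(6·1)=-693/494, b=Δ0−h0·(2M0+M1)/6=1681/494
seg 1: a=4, c=M1/2=-2079/494, d=(M2−M1)/(6·2)=1537/988, b=Δ1−h1·(2M1+M2)/6=-199/247
seg 2: a=-2, c=M2/2=1266/247, d=(M3−M2)/(6·1)=-41/13, b=Δ2−h2·(2M2+M3)/6=254/247
seg 3: a=1, c=M3/2=-1071/247, d=(M4−M3)/(6·2)=2645/1976, b=Δ3−h3·(2M3+M4)/6=449/247
seg 4: a=-2, c=M4/2=3651/988, d=(M5−M4)/(6·1)=-1217/988, b=Δ4−h4·(2M4+M5)/6=265/494
t_q=3/4 → seg 0, τ=3/4; S=2+1681/494·τ+0·τ²+-693/494·τ³=125209/31616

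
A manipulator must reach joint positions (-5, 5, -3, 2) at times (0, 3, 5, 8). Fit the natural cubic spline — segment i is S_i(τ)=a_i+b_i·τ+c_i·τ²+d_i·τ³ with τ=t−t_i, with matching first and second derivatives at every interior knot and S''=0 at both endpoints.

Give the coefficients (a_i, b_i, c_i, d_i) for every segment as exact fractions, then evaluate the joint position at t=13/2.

Δ: Δ0=10/3, Δ1=-4, Δ2=5/3
row 1: diag=10, rhs=-44; c'=1/5, d'=-22/5
row 2: denom=10−2·1/5=48/5; d'=(34−2·-22/5)/(48/5)=107/24
back: M2=107/24
back: M1=-22/5−1/5·107/24=-127/24
M: M0=0, M1=-127/24, M2=107/24, M3=0
seg 0: a=-5, c=M0/2=0, d=(M1−M0)/(6·3)=-127/432, b=Δ0−h0·(2M0+M1)/6=287/48
seg 1: a=5, c=M1/2=-127/48, d=(M2−M1)/(6·2)=13/16, b=Δ1−h1·(2M1+M2)/6=-47/24
seg 2: a=-3, c=M2/2=107/48, d=(M3−M2)/(6·3)=-107/432, b=Δ2−h2·(2M2+M3)/6=-67/24
t_q=13/2 → seg 2, τ=3/2; S=-3+-67/24·τ+107/48·τ²+-107/432·τ³=-385/128

  seg 0: a=-5 b=287/48 c=0 d=-127/432
  seg 1: a=5 b=-47/24 c=-127/48 d=13/16
  seg 2: a=-3 b=-67/24 c=107/48 d=-107/432
S(13/2) = -385/128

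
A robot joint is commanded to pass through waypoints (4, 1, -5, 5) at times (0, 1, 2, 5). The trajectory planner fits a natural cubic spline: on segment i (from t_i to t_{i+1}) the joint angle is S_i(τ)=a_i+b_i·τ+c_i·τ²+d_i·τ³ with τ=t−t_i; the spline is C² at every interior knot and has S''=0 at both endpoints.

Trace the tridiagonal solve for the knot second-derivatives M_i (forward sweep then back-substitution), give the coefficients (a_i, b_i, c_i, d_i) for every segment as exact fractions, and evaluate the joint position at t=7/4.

Δ: Δ0=-3, Δ1=-6, Δ2=10/3
row 1: diag=4, rhs=-18; c'=1/4, d'=-9/2
row 2: denom=8−1·1/4=31/4; d'=(56−1·-9/2)/(31/4)=242/31
back: M2=242/31
back: M1=-9/2−1/4·242/31=-200/31
M: M0=0, M1=-200/31, M2=242/31, M3=0
seg 0: a=4, c=M0/2=0, d=(M1−M0)/(6·1)=-100/93, b=Δ0−h0·(2M0+M1)/6=-179/93
seg 1: a=1, c=M1/2=-100/31, d=(M2−M1)/(6·1)=221/93, b=Δ1−h1·(2M1+M2)/6=-479/93
seg 2: a=-5, c=M2/2=121/31, d=(M3−M2)/(6·3)=-121/279, b=Δ2−h2·(2M2+M3)/6=-416/93
t_q=7/4 → seg 1, τ=3/4; S=1+-479/93·τ+-100/31·τ²+221/93·τ³=-7291/1984

  seg 0: a=4 b=-179/93 c=0 d=-100/93
  seg 1: a=1 b=-479/93 c=-100/31 d=221/93
  seg 2: a=-5 b=-416/93 c=121/31 d=-121/279
S(7/4) = -7291/1984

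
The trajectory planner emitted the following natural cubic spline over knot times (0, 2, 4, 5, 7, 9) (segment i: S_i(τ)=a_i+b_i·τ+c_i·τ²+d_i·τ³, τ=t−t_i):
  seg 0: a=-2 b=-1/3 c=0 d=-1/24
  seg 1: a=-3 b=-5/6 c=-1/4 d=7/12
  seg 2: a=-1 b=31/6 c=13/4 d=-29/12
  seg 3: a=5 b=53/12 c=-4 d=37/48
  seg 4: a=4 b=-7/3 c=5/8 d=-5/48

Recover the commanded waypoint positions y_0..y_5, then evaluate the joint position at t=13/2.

y_0=-2 y_1=-3 y_2=-1 y_3=5 y_4=4 y_5=1
S(13/2) = 669/128

y_0 = S_0(0) = a_0 = -2
y_1 = S_1(0) = a_1 = -3
y_2 = S_2(0) = a_2 = -1
y_3 = S_3(0) = a_3 = 5
y_4 = S_4(0) = a_4 = 4
y_5 = S_4(2) = 1
t_q=13/2 is in segment 3 (τ=3/2); S_3(τ)=669/128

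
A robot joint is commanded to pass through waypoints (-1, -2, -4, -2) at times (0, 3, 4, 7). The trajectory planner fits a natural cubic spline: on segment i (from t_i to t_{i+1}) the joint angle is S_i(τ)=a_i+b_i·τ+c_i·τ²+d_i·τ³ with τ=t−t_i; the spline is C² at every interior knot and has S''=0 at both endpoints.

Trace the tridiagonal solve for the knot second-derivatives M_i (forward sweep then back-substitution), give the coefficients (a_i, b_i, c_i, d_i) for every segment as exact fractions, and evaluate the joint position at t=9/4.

  seg 0: a=-1 b=3/7 c=0 d=-16/189
  seg 1: a=-2 b=-13/7 c=-16/21 d=13/21
  seg 2: a=-4 b=-32/21 c=23/21 d=-23/189
S(9/4) = -1

Δ: Δ0=-1/3, Δ1=-2, Δ2=2/3
row 1: diag=8, rhs=-10; c'=1/8, d'=-5/4
row 2: denom=8−1·1/8=63/8; d'=(16−1·-5/4)/(63/8)=46/21
back: M2=46/21
back: M1=-5/4−1/8·46/21=-32/21
M: M0=0, M1=-32/21, M2=46/21, M3=0
seg 0: a=-1, c=M0/2=0, d=(M1−M0)/(6·3)=-16/189, b=Δ0−h0·(2M0+M1)/6=3/7
seg 1: a=-2, c=M1/2=-16/21, d=(M2−M1)/(6·1)=13/21, b=Δ1−h1·(2M1+M2)/6=-13/7
seg 2: a=-4, c=M2/2=23/21, d=(M3−M2)/(6·3)=-23/189, b=Δ2−h2·(2M2+M3)/6=-32/21
t_q=9/4 → seg 0, τ=9/4; S=-1+3/7·τ+0·τ²+-16/189·τ³=-1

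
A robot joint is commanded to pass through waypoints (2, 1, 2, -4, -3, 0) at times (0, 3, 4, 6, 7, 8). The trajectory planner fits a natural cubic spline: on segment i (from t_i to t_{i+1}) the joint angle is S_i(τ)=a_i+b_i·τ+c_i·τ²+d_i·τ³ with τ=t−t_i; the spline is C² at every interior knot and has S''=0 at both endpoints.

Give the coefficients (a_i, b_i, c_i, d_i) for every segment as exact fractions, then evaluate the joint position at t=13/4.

Δ: Δ0=-1/3, Δ1=1, Δ2=-3, Δ3=1, Δ4=3
row 1: diag=8, rhs=8; c'=1/8, d'=1
row 2: denom=6−1·1/8=47/8; d'=(-24−1·1)/(47/8)=-200/47
row 3: denom=6−2·16/47=250/47; d'=(24−2·-200/47)/(250/47)=764/125
row 4: denom=4−1·47/250=953/250; d'=(12−1·764/125)/(953/250)=1472/953
back: M4=1472/953
back: M3=764/125−47/250·1472/953=5548/953
back: M2=-200/47−16/47·5548/953=-5944/953
back: M1=1−1/8·-5944/953=1696/953
M: M0=0, M1=1696/953, M2=-5944/953, M3=5548/953, M4=1472/953, M5=0
seg 0: a=2, c=M0/2=0, d=(M1−M0)/(6·3)=848/8577, b=Δ0−h0·(2M0+M1)/6=-3497/2859
seg 1: a=1, c=M1/2=848/953, d=(M2−M1)/(6·1)=-3820/2859, b=Δ1−h1·(2M1+M2)/6=4135/2859
seg 2: a=2, c=M2/2=-2972/953, d=(M3−M2)/(6·2)=2873/2859, b=Δ2−h2·(2M2+M3)/6=-2237/2859
seg 3: a=-4, c=M3/2=2774/953, d=(M4−M3)/(6·1)=-2038/2859, b=Δ3−h3·(2M3+M4)/6=-3425/2859
seg 4: a=-3, c=M4/2=736/953, d=(M5−M4)/(6·1)=-736/2859, b=Δ4−h4·(2M4+M5)/6=7105/2859
t_q=13/4 → seg 1, τ=1/4; S=1+4135/2859·τ+848/953·τ²+-3820/2859·τ³=21291/15248

  seg 0: a=2 b=-3497/2859 c=0 d=848/8577
  seg 1: a=1 b=4135/2859 c=848/953 d=-3820/2859
  seg 2: a=2 b=-2237/2859 c=-2972/953 d=2873/2859
  seg 3: a=-4 b=-3425/2859 c=2774/953 d=-2038/2859
  seg 4: a=-3 b=7105/2859 c=736/953 d=-736/2859
S(13/4) = 21291/15248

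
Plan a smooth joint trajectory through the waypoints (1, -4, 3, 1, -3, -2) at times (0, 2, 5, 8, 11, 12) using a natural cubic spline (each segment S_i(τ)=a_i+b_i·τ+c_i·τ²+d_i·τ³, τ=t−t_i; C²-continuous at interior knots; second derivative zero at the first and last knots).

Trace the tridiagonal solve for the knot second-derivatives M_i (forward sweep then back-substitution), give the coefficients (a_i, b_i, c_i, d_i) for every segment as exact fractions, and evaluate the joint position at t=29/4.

  seg 0: a=1 b=-22055/5958 c=0 d=895/2979
  seg 1: a=-4 b=-575/5958 c=1790/993 d=-17743/53622
  seg 2: a=3 b=5318/2979 c=-7003/5958 d=6401/53622
  seg 3: a=1 b=-12179/5958 c=-301/2979 d=6041/53622
  seg 4: a=-3 b=1166/2979 c=1813/1986 d=-1813/5958
S(29/4) = 102781/42368

Δ: Δ0=-5/2, Δ1=7/3, Δ2=-2/3, Δ3=-4/3, Δ4=1
row 1: diag=10, rhs=29; c'=3/10, d'=29/10
row 2: denom=12−3·3/10=111/10; d'=(-18−3·29/10)/(111/10)=-89/37
row 3: denom=12−3·10/37=414/37; d'=(-4−3·-89/37)/(414/37)=119/414
row 4: denom=8−3·37/138=331/46; d'=(14−3·119/414)/(331/46)=1813/993
back: M4=1813/993
back: M3=119/414−37/138·1813/993=-602/2979
back: M2=-89/37−10/37·-602/2979=-7003/2979
back: M1=29/10−3/10·-7003/2979=3580/993
M: M0=0, M1=3580/993, M2=-7003/2979, M3=-602/2979, M4=1813/993, M5=0
seg 0: a=1, c=M0/2=0, d=(M1−M0)/(6·2)=895/2979, b=Δ0−h0·(2M0+M1)/6=-22055/5958
seg 1: a=-4, c=M1/2=1790/993, d=(M2−M1)/(6·3)=-17743/53622, b=Δ1−h1·(2M1+M2)/6=-575/5958
seg 2: a=3, c=M2/2=-7003/5958, d=(M3−M2)/(6·3)=6401/53622, b=Δ2−h2·(2M2+M3)/6=5318/2979
seg 3: a=1, c=M3/2=-301/2979, d=(M4−M3)/(6·3)=6041/53622, b=Δ3−h3·(2M3+M4)/6=-12179/5958
seg 4: a=-3, c=M4/2=1813/1986, d=(M5−M4)/(6·1)=-1813/5958, b=Δ4−h4·(2M4+M5)/6=1166/2979
t_q=29/4 → seg 2, τ=9/4; S=3+5318/2979·τ+-7003/5958·τ²+6401/53622·τ³=102781/42368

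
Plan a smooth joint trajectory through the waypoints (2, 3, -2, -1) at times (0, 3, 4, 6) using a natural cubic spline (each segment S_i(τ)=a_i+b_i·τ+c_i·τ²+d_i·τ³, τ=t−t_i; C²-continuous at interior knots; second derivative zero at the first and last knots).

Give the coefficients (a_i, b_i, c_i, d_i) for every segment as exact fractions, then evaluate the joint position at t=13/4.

  seg 0: a=2 b=769/282 c=0 d=-25/94
  seg 1: a=3 b=-628/141 c=-225/94 d=521/282
  seg 2: a=-2 b=-1043/282 c=148/47 d=-74/141
S(13/4) = 10623/6016

Δ: Δ0=1/3, Δ1=-5, Δ2=1/2
row 1: diag=8, rhs=-32; c'=1/8, d'=-4
row 2: denom=6−1·1/8=47/8; d'=(33−1·-4)/(47/8)=296/47
back: M2=296/47
back: M1=-4−1/8·296/47=-225/47
M: M0=0, M1=-225/47, M2=296/47, M3=0
seg 0: a=2, c=M0/2=0, d=(M1−M0)/(6·3)=-25/94, b=Δ0−h0·(2M0+M1)/6=769/282
seg 1: a=3, c=M1/2=-225/94, d=(M2−M1)/(6·1)=521/282, b=Δ1−h1·(2M1+M2)/6=-628/141
seg 2: a=-2, c=M2/2=148/47, d=(M3−M2)/(6·2)=-74/141, b=Δ2−h2·(2M2+M3)/6=-1043/282
t_q=13/4 → seg 1, τ=1/4; S=3+-628/141·τ+-225/94·τ²+521/282·τ³=10623/6016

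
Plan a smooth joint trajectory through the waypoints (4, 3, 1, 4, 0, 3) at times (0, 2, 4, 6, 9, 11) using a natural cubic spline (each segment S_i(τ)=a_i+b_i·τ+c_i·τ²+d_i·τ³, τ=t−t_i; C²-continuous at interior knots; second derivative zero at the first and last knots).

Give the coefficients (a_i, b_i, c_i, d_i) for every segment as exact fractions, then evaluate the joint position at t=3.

  seg 0: a=4 b=-508/3855 c=0 d=-2839/30840
  seg 1: a=3 b=-9533/7710 c=-2839/5140 d=517/1542
  seg 2: a=1 b=4453/7710 c=7501/5140 d=-15391/30840
  seg 3: a=4 b=1643/3855 c=-789/514 d=7313/23130
  seg 4: a=0 b=-1907/7710 c=1684/1285 d=-842/3855
S(3) = 7949/5140

Δ: Δ0=-1/2, Δ1=-1, Δ2=3/2, Δ3=-4/3, Δ4=3/2
row 1: diag=8, rhs=-3; c'=1/4, d'=-3/8
row 2: denom=8−2·1/4=15/2; d'=(15−2·-3/8)/(15/2)=21/10
row 3: denom=10−2·4/15=142/15; d'=(-17−2·21/10)/(142/15)=-159/71
row 4: denom=10−3·45/142=1285/142; d'=(17−3·-159/71)/(1285/142)=3368/1285
back: M4=3368/1285
back: M3=-159/71−45/142·3368/1285=-789/257
back: M2=21/10−4/15·-789/257=7501/2570
back: M1=-3/8−1/4·7501/2570=-2839/2570
M: M0=0, M1=-2839/2570, M2=7501/2570, M3=-789/257, M4=3368/1285, M5=0
seg 0: a=4, c=M0/2=0, d=(M1−M0)/(6·2)=-2839/30840, b=Δ0−h0·(2M0+M1)/6=-508/3855
seg 1: a=3, c=M1/2=-2839/5140, d=(M2−M1)/(6·2)=517/1542, b=Δ1−h1·(2M1+M2)/6=-9533/7710
seg 2: a=1, c=M2/2=7501/5140, d=(M3−M2)/(6·2)=-15391/30840, b=Δ2−h2·(2M2+M3)/6=4453/7710
seg 3: a=4, c=M3/2=-789/514, d=(M4−M3)/(6·3)=7313/23130, b=Δ3−h3·(2M3+M4)/6=1643/3855
seg 4: a=0, c=M4/2=1684/1285, d=(M5−M4)/(6·2)=-842/3855, b=Δ4−h4·(2M4+M5)/6=-1907/7710
t_q=3 → seg 1, τ=1; S=3+-9533/7710·τ+-2839/5140·τ²+517/1542·τ³=7949/5140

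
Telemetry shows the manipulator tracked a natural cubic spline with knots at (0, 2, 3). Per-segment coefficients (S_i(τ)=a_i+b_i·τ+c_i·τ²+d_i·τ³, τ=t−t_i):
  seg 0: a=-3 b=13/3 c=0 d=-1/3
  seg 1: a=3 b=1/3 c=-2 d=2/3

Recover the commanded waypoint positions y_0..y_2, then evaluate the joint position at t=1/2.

y_0 = S_0(0) = a_0 = -3
y_1 = S_1(0) = a_1 = 3
y_2 = S_1(1) = 2
t_q=1/2 is in segment 0 (τ=1/2); S_0(τ)=-7/8

y_0=-3 y_1=3 y_2=2
S(1/2) = -7/8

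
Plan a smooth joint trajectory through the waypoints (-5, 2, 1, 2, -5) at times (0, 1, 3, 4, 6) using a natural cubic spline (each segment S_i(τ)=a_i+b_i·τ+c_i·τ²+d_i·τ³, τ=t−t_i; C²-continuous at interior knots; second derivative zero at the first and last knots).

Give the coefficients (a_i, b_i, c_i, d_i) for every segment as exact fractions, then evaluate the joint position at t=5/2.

  seg 0: a=-5 b=1061/124 c=0 d=-193/124
  seg 1: a=2 b=241/62 c=-579/124 d=307/248
  seg 2: a=1 b=2/31 c=171/62 d=-113/62
  seg 3: a=2 b=7/62 c=-84/31 d=14/31
S(5/2) = 2981/1984

Δ: Δ0=7, Δ1=-1/2, Δ2=1, Δ3=-7/2
row 1: diag=6, rhs=-45; c'=1/3, d'=-15/2
row 2: denom=6−2·1/3=16/3; d'=(9−2·-15/2)/(16/3)=9/2
row 3: denom=6−1·3/16=93/16; d'=(-27−1·9/2)/(93/16)=-168/31
back: M3=-168/31
back: M2=9/2−3/16·-168/31=171/31
back: M1=-15/2−1/3·171/31=-579/62
M: M0=0, M1=-579/62, M2=171/31, M3=-168/31, M4=0
seg 0: a=-5, c=M0/2=0, d=(M1−M0)/(6·1)=-193/124, b=Δ0−h0·(2M0+M1)/6=1061/124
seg 1: a=2, c=M1/2=-579/124, d=(M2−M1)/(6·2)=307/248, b=Δ1−h1·(2M1+M2)/6=241/62
seg 2: a=1, c=M2/2=171/62, d=(M3−M2)/(6·1)=-113/62, b=Δ2−h2·(2M2+M3)/6=2/31
seg 3: a=2, c=M3/2=-84/31, d=(M4−M3)/(6·2)=14/31, b=Δ3−h3·(2M3+M4)/6=7/62
t_q=5/2 → seg 1, τ=3/2; S=2+241/62·τ+-579/124·τ²+307/248·τ³=2981/1984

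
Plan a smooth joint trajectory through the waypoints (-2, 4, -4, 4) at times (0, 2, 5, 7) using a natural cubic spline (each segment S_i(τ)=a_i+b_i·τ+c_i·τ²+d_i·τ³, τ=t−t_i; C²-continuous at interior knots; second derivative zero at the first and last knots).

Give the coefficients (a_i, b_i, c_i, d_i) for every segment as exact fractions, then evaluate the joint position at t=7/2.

Δ: Δ0=3, Δ1=-8/3, Δ2=4
row 1: diag=10, rhs=-34; c'=3/10, d'=-17/5
row 2: denom=10−3·3/10=91/10; d'=(40−3·-17/5)/(91/10)=502/91
back: M2=502/91
back: M1=-17/5−3/10·502/91=-460/91
M: M0=0, M1=-460/91, M2=502/91, M3=0
seg 0: a=-2, c=M0/2=0, d=(M1−M0)/(6·2)=-115/273, b=Δ0−h0·(2M0+M1)/6=1279/273
seg 1: a=4, c=M1/2=-230/91, d=(M2−M1)/(6·3)=37/63, b=Δ1−h1·(2M1+M2)/6=-101/273
seg 2: a=-4, c=M2/2=251/91, d=(M3−M2)/(6·2)=-251/546, b=Δ2−h2·(2M2+M3)/6=88/273
t_q=7/2 → seg 1, τ=3/2; S=4+-101/273·τ+-230/91·τ²+37/63·τ³=-27/104

  seg 0: a=-2 b=1279/273 c=0 d=-115/273
  seg 1: a=4 b=-101/273 c=-230/91 d=37/63
  seg 2: a=-4 b=88/273 c=251/91 d=-251/546
S(7/2) = -27/104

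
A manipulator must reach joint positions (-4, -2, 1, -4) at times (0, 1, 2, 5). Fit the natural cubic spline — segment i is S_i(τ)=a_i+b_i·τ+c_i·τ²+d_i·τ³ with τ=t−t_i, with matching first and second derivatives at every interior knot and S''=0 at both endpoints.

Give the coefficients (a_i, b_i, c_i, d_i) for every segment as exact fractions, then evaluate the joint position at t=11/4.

Δ: Δ0=2, Δ1=3, Δ2=-5/3
row 1: diag=4, rhs=6; c'=1/4, d'=3/2
row 2: denom=8−1·1/4=31/4; d'=(-28−1·3/2)/(31/4)=-118/31
back: M2=-118/31
back: M1=3/2−1/4·-118/31=76/31
M: M0=0, M1=76/31, M2=-118/31, M3=0
seg 0: a=-4, c=M0/2=0, d=(M1−M0)/(6·1)=38/93, b=Δ0−h0·(2M0+M1)/6=148/93
seg 1: a=-2, c=M1/2=38/31, d=(M2−M1)/(6·1)=-97/93, b=Δ1−h1·(2M1+M2)/6=262/93
seg 2: a=1, c=M2/2=-59/31, d=(M3−M2)/(6·3)=59/279, b=Δ2−h2·(2M2+M3)/6=199/93
t_q=11/4 → seg 2, τ=3/4; S=1+199/93·τ+-59/31·τ²+59/279·τ³=3221/1984

  seg 0: a=-4 b=148/93 c=0 d=38/93
  seg 1: a=-2 b=262/93 c=38/31 d=-97/93
  seg 2: a=1 b=199/93 c=-59/31 d=59/279
S(11/4) = 3221/1984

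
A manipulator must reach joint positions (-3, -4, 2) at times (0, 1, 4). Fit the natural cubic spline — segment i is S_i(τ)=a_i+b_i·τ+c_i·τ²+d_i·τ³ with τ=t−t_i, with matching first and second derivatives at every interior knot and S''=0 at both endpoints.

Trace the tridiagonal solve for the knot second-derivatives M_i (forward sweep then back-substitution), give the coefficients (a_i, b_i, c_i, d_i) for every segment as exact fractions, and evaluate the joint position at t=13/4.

  seg 0: a=-3 b=-11/8 c=0 d=3/8
  seg 1: a=-4 b=-1/4 c=9/8 d=-1/8
S(13/4) = -149/512

Δ: Δ0=-1, Δ1=2
row 1: diag=8, rhs=18; c'=3/8, d'=9/4
back: M1=9/4
M: M0=0, M1=9/4, M2=0
seg 0: a=-3, c=M0/2=0, d=(M1−M0)/(6·1)=3/8, b=Δ0−h0·(2M0+M1)/6=-11/8
seg 1: a=-4, c=M1/2=9/8, d=(M2−M1)/(6·3)=-1/8, b=Δ1−h1·(2M1+M2)/6=-1/4
t_q=13/4 → seg 1, τ=9/4; S=-4+-1/4·τ+9/8·τ²+-1/8·τ³=-149/512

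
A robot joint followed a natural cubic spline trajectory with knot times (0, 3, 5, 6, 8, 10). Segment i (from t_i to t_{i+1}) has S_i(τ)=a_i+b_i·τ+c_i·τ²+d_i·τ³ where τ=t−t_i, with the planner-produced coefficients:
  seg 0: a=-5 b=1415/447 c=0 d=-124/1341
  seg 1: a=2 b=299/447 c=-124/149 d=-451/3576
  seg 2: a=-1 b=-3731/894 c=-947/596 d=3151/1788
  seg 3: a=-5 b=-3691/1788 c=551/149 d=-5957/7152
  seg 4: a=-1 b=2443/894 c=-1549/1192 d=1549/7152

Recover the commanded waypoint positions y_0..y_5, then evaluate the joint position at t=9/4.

y_0=-5 y_1=2 y_2=-1 y_3=-5 y_4=-1 y_5=1
S(9/4) = 2549/2384

y_0 = S_0(0) = a_0 = -5
y_1 = S_1(0) = a_1 = 2
y_2 = S_2(0) = a_2 = -1
y_3 = S_3(0) = a_3 = -5
y_4 = S_4(0) = a_4 = -1
y_5 = S_4(2) = 1
t_q=9/4 is in segment 0 (τ=9/4); S_0(τ)=2549/2384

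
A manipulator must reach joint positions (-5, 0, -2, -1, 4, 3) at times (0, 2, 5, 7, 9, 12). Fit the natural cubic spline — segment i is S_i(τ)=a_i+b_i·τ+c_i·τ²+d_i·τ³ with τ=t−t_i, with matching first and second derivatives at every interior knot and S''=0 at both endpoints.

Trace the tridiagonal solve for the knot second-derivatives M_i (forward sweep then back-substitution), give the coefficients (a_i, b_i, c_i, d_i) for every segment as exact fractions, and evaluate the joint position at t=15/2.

Δ: Δ0=5/2, Δ1=-2/3, Δ2=1/2, Δ3=5/2, Δ4=-1/3
row 1: diag=10, rhs=-19; c'=3/10, d'=-19/10
row 2: denom=10−3·3/10=91/10; d'=(7−3·-19/10)/(91/10)=127/91
row 3: denom=8−2·20/91=688/91; d'=(12−2·127/91)/(688/91)=419/344
row 4: denom=10−2·91/344=1629/172; d'=(-17−2·419/344)/(1629/172)=-3343/1629
back: M4=-3343/1629
back: M3=419/344−91/344·-3343/1629=5737/3258
back: M2=127/91−20/91·5737/3258=1643/1629
back: M1=-19/10−3/10·1643/1629=-1196/543
M: M0=0, M1=-1196/543, M2=1643/1629, M3=5737/3258, M4=-3343/1629, M5=0
seg 0: a=-5, c=M0/2=0, d=(M1−M0)/(6·2)=-299/1629, b=Δ0−h0·(2M0+M1)/6=10537/3258
seg 1: a=0, c=M1/2=-598/543, d=(M2−M1)/(6·3)=5231/29322, b=Δ1−h1·(2M1+M2)/6=3361/3258
seg 2: a=-2, c=M2/2=1643/3258, d=(M3−M2)/(6·2)=817/13032, b=Δ2−h2·(2M2+M3)/6=-1237/1629
seg 3: a=-1, c=M3/2=5737/6516, d=(M4−M3)/(6·2)=-4141/13032, b=Δ3−h3·(2M3+M4)/6=2183/1086
seg 4: a=4, c=M4/2=-3343/3258, d=(M5−M4)/(6·3)=3343/29322, b=Δ4−h4·(2M4+M5)/6=2800/1629
t_q=15/2 → seg 3, τ=1/2; S=-1+2183/1086·τ+5737/6516·τ²+-4141/13032·τ³=6445/34752

  seg 0: a=-5 b=10537/3258 c=0 d=-299/1629
  seg 1: a=0 b=3361/3258 c=-598/543 d=5231/29322
  seg 2: a=-2 b=-1237/1629 c=1643/3258 d=817/13032
  seg 3: a=-1 b=2183/1086 c=5737/6516 d=-4141/13032
  seg 4: a=4 b=2800/1629 c=-3343/3258 d=3343/29322
S(15/2) = 6445/34752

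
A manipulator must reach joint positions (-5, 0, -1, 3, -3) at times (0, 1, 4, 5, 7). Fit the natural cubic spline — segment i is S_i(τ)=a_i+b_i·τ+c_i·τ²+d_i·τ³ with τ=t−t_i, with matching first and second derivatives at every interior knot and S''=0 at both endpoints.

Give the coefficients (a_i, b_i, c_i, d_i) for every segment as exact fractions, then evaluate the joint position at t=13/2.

Δ: Δ0=5, Δ1=-1/3, Δ2=4, Δ3=-3
row 1: diag=8, rhs=-32; c'=3/8, d'=-4
row 2: denom=8−3·3/8=55/8; d'=(26−3·-4)/(55/8)=304/55
row 3: denom=6−1·8/55=322/55; d'=(-42−1·304/55)/(322/55)=-1307/161
back: M3=-1307/161
back: M2=304/55−8/55·-1307/161=1080/161
back: M1=-4−3/8·1080/161=-1049/161
M: M0=0, M1=-1049/161, M2=1080/161, M3=-1307/161, M4=0
seg 0: a=-5, c=M0/2=0, d=(M1−M0)/(6·1)=-1049/966, b=Δ0−h0·(2M0+M1)/6=5879/966
seg 1: a=0, c=M1/2=-1049/322, d=(M2−M1)/(6·3)=2129/2898, b=Δ1−h1·(2M1+M2)/6=1366/483
seg 2: a=-1, c=M2/2=540/161, d=(M3−M2)/(6·1)=-341/138, b=Δ2−h2·(2M2+M3)/6=3011/966
seg 3: a=3, c=M3/2=-1307/322, d=(M4−M3)/(6·2)=1307/1932, b=Δ3−h3·(2M3+M4)/6=1165/483
t_q=13/2 → seg 3, τ=3/2; S=3+1165/483·τ+-1307/322·τ²+1307/1932·τ³=-1193/5152

  seg 0: a=-5 b=5879/966 c=0 d=-1049/966
  seg 1: a=0 b=1366/483 c=-1049/322 d=2129/2898
  seg 2: a=-1 b=3011/966 c=540/161 d=-341/138
  seg 3: a=3 b=1165/483 c=-1307/322 d=1307/1932
S(13/2) = -1193/5152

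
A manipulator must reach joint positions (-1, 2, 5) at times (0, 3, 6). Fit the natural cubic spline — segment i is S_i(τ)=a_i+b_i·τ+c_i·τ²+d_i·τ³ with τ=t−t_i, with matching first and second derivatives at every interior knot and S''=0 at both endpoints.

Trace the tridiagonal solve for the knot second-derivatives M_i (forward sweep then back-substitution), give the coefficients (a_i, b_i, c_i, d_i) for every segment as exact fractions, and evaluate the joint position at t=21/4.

  seg 0: a=-1 b=1 c=0 d=0
  seg 1: a=2 b=1 c=0 d=0
S(21/4) = 17/4

Δ: Δ0=1, Δ1=1
row 1: diag=12, rhs=0; c'=1/4, d'=0
back: M1=0
M: M0=0, M1=0, M2=0
seg 0: a=-1, c=M0/2=0, d=(M1−M0)/(6·3)=0, b=Δ0−h0·(2M0+M1)/6=1
seg 1: a=2, c=M1/2=0, d=(M2−M1)/(6·3)=0, b=Δ1−h1·(2M1+M2)/6=1
t_q=21/4 → seg 1, τ=9/4; S=2+1·τ+0·τ²+0·τ³=17/4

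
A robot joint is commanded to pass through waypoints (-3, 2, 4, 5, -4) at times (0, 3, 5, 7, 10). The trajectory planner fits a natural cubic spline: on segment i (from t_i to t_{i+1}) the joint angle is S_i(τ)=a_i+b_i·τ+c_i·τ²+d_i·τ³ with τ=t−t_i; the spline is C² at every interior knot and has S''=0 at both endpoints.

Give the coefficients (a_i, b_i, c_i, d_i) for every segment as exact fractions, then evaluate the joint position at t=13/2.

  seg 0: a=-3 b=341/180 c=0 d=-41/1620
  seg 1: a=2 b=109/90 c=-41/180 d=11/180
  seg 2: a=4 b=31/30 c=5/36 d=-73/360
  seg 3: a=5 b=-38/45 c=-97/90 d=97/810
S(13/2) = 1657/320

Δ: Δ0=5/3, Δ1=1, Δ2=1/2, Δ3=-3
row 1: diag=10, rhs=-4; c'=1/5, d'=-2/5
row 2: denom=8−2·1/5=38/5; d'=(-3−2·-2/5)/(38/5)=-11/38
row 3: denom=10−2·5/19=180/19; d'=(-21−2·-11/38)/(180/19)=-97/45
back: M3=-97/45
back: M2=-11/38−5/19·-97/45=5/18
back: M1=-2/5−1/5·5/18=-41/90
M: M0=0, M1=-41/90, M2=5/18, M3=-97/45, M4=0
seg 0: a=-3, c=M0/2=0, d=(M1−M0)/(6·3)=-41/1620, b=Δ0−h0·(2M0+M1)/6=341/180
seg 1: a=2, c=M1/2=-41/180, d=(M2−M1)/(6·2)=11/180, b=Δ1−h1·(2M1+M2)/6=109/90
seg 2: a=4, c=M2/2=5/36, d=(M3−M2)/(6·2)=-73/360, b=Δ2−h2·(2M2+M3)/6=31/30
seg 3: a=5, c=M3/2=-97/90, d=(M4−M3)/(6·3)=97/810, b=Δ3−h3·(2M3+M4)/6=-38/45
t_q=13/2 → seg 2, τ=3/2; S=4+31/30·τ+5/36·τ²+-73/360·τ³=1657/320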